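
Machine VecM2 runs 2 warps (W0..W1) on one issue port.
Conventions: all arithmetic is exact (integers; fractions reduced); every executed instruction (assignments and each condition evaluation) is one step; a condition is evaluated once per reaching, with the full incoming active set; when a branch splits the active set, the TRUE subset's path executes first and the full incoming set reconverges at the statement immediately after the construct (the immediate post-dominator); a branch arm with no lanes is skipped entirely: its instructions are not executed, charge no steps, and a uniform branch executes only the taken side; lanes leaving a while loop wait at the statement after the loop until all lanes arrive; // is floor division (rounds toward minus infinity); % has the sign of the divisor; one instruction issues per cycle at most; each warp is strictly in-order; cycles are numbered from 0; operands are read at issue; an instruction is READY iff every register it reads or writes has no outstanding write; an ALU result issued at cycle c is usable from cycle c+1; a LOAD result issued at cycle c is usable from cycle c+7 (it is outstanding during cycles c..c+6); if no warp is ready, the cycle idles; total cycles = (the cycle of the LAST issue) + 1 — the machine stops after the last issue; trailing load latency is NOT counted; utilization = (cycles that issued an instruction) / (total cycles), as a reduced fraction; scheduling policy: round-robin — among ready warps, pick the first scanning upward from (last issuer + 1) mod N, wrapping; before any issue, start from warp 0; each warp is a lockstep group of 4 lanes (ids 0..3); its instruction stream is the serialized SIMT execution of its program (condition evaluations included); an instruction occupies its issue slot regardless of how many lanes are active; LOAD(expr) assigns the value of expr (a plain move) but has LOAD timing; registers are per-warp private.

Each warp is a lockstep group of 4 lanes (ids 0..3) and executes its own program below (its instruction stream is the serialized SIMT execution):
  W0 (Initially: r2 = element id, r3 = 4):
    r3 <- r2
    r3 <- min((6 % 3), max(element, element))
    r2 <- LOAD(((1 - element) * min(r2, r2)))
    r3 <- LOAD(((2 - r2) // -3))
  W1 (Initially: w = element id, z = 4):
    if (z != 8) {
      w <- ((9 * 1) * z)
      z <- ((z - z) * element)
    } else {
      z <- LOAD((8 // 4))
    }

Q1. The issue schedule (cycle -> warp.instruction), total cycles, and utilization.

cycle 0: W0.I0
cycle 1: W1.I0
cycle 2: W0.I1
cycle 3: W1.I1
cycle 4: W0.I2
cycle 5: W1.I2
cycle 6: idle
cycle 7: idle
cycle 8: idle
cycle 9: idle
cycle 10: idle
cycle 11: W0.I3

Answer: 12 cycles, utilization 7/12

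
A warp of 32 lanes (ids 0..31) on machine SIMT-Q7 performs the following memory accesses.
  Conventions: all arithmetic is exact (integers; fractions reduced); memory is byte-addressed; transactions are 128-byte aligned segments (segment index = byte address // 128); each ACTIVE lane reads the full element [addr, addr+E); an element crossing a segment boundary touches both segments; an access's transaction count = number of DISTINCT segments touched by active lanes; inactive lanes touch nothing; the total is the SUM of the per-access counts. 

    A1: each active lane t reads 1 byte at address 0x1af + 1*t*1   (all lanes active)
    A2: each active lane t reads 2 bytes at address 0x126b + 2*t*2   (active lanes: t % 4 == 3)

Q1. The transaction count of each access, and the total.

A1: 1 transaction
A2: 2 transactions

Answer: 1,2; total 3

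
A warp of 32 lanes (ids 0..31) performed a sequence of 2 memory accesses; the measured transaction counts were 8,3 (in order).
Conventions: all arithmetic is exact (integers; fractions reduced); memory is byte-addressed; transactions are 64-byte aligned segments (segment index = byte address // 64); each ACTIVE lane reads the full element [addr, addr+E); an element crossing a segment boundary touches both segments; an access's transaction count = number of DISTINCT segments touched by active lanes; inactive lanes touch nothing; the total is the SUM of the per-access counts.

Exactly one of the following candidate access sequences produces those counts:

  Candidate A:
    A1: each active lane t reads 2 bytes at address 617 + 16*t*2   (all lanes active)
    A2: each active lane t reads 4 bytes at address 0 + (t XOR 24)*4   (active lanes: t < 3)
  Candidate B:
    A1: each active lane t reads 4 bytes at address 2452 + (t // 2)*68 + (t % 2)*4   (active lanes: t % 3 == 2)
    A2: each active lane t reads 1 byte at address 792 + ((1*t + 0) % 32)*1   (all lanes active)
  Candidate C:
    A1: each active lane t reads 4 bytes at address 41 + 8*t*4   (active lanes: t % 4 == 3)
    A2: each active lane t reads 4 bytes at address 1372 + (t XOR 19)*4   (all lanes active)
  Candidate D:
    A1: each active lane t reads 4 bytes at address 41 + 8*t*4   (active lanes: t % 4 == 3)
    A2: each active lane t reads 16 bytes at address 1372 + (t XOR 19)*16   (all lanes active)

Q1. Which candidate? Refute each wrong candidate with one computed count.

A: A1 gives 17 transactions, not 8
B: A1 gives 10 transactions, not 8
D: A2 gives 9 transactions, not 3
C: all counts match (8,3)

Answer: C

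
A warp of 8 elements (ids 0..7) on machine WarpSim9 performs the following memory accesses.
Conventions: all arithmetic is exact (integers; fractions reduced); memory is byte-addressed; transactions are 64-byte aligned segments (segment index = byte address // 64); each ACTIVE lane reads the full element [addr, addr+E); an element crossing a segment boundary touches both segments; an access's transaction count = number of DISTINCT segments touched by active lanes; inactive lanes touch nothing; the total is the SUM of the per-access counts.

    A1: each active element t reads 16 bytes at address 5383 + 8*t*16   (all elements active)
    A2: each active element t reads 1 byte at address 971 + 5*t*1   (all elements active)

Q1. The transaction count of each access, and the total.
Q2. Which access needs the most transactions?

A1: 8 transactions
A2: 1 transaction

Answer: 8,1; total 9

Answer: A1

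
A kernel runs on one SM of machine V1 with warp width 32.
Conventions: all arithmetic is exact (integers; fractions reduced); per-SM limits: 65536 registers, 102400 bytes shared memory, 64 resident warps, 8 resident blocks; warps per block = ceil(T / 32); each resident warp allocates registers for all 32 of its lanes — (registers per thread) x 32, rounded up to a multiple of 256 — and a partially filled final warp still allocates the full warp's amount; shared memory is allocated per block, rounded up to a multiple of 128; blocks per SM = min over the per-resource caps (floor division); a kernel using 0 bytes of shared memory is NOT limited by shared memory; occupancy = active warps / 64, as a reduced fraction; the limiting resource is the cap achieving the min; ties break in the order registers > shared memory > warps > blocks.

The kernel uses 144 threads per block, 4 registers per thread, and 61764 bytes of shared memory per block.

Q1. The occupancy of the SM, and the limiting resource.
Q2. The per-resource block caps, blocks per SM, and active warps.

Answer: occupancy 5/64, limited by shared memory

registers: 51 blocks
shared memory: 1 block
warps: 12 blocks
blocks: 8 blocks

Answer: 1 block, 5 active warps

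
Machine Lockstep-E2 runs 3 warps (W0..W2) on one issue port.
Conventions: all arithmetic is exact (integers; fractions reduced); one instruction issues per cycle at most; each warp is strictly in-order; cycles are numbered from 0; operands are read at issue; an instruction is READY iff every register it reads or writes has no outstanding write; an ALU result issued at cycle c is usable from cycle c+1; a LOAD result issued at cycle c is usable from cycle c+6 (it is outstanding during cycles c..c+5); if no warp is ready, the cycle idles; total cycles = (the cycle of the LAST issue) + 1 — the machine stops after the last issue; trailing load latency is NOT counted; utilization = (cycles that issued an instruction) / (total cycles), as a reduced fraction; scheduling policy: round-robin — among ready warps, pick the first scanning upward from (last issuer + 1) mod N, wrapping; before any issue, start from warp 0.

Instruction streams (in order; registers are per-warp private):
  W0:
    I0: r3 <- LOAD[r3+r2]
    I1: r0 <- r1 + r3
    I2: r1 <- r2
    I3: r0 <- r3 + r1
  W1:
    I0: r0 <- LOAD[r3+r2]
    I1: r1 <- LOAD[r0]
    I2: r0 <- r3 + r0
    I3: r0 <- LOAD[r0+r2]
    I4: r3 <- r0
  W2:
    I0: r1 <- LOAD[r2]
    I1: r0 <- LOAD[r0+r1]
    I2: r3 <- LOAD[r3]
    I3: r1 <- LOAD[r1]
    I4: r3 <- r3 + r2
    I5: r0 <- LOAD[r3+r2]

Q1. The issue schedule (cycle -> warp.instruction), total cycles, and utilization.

cycle 0: W0.I0
cycle 1: W1.I0
cycle 2: W2.I0
cycle 3: idle
cycle 4: idle
cycle 5: idle
cycle 6: W0.I1
cycle 7: W1.I1
cycle 8: W2.I1
cycle 9: W0.I2
cycle 10: W1.I2
cycle 11: W2.I2
cycle 12: W0.I3
cycle 13: W1.I3
cycle 14: W2.I3
cycle 15: idle
cycle 16: idle
cycle 17: W2.I4
cycle 18: W2.I5
cycle 19: W1.I4

Answer: 20 cycles, utilization 3/4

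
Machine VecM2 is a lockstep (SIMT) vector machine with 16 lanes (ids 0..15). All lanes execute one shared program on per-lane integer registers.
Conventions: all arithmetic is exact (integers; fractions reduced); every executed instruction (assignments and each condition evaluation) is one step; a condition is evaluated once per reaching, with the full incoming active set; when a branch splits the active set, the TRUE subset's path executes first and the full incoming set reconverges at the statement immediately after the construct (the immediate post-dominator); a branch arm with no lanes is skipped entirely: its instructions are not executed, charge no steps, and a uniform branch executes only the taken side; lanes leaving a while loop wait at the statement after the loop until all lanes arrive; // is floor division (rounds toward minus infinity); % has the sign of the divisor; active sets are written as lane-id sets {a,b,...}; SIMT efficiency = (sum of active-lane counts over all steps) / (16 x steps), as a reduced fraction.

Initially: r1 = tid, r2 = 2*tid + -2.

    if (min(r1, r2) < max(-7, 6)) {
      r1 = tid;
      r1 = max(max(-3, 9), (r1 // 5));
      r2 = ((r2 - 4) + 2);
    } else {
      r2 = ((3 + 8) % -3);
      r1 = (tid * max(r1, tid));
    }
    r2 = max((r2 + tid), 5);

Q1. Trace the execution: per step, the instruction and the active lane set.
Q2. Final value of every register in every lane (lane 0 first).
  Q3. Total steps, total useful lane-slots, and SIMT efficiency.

step 0: eval (min(r1, r2) < max(-7, 6)) {0,1,2,3,4,5,6,7,8,9,10,11,12,13,14,15}
step 1: r1 <- tid                    {0,1,2,3,4,5}
step 2: r1 <- max(max(-3, 9), (r1 // 5)) {0,1,2,3,4,5}
step 3: r2 <- ((r2 - 4) + 2)         {0,1,2,3,4,5}
step 4: r2 <- ((3 + 8) % -3)         {6,7,8,9,10,11,12,13,14,15}
step 5: r1 <- (tid * max(r1, tid))   {6,7,8,9,10,11,12,13,14,15}
step 6: r2 <- max((r2 + tid), 5)     {0,1,2,3,4,5,6,7,8,9,10,11,12,13,14,15}

Answer: 7 steps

r1: 9,9,9,9,9,9,36,49,64,81,100,121,144,169,196,225
r2: 5,5,5,5,8,11,5,6,7,8,9,10,11,12,13,14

steps = 7; useful = 70; efficiency = 70/112 = 5/8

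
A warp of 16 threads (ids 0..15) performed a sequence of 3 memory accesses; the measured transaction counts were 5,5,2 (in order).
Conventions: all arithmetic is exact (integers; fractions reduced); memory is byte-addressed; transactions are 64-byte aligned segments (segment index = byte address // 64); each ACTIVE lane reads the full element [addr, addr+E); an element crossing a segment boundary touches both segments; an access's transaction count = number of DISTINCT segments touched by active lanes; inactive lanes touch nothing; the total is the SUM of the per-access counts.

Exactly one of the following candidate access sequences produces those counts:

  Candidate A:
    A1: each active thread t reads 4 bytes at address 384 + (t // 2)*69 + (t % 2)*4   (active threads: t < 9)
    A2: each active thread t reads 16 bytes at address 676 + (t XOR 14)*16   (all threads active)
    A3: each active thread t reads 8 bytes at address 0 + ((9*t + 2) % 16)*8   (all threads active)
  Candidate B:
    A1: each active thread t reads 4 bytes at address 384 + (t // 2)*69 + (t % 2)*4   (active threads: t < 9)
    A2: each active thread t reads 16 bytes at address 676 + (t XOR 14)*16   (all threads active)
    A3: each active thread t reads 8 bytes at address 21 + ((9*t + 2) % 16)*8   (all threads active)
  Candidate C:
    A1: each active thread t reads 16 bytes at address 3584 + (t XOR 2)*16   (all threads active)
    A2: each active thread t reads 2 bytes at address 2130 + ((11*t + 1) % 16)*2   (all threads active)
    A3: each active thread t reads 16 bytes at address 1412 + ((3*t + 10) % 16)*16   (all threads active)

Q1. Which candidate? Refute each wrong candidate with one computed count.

B: A3 gives 3 transactions, not 2
C: A1 gives 4 transactions, not 5
A: all counts match (5,5,2)

Answer: A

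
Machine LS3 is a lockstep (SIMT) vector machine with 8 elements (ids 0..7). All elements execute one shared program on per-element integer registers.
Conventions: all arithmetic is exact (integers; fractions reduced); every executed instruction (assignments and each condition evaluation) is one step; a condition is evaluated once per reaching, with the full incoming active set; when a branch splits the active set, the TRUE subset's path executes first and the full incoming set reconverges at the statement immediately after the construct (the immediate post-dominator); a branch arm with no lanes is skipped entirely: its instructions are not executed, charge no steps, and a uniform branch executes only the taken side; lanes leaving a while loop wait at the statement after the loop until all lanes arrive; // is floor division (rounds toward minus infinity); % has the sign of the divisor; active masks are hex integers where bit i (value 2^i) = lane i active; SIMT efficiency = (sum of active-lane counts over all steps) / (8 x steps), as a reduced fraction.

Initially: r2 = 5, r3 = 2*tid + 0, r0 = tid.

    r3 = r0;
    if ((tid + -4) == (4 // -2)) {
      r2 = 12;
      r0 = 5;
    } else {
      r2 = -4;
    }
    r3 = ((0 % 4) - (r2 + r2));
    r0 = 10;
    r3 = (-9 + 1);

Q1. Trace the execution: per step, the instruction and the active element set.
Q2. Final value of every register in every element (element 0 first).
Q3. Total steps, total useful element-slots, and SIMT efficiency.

step 0: r3 <- r0                     0xff
step 1: eval ((tid + -4) == (4 // -2)) 0xff
step 2: r2 <- 12                     0x04
step 3: r0 <- 5                      0x04
step 4: r2 <- -4                     0xfb
step 5: r3 <- ((0 % 4) - (r2 + r2))  0xff
step 6: r0 <- 10                     0xff
step 7: r3 <- (-9 + 1)               0xff

Answer: 8 steps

r2: -4,-4,12,-4,-4,-4,-4,-4
r3: -8,-8,-8,-8,-8,-8,-8,-8
r0: 10,10,10,10,10,10,10,10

steps = 8; useful = 49; efficiency = 49/64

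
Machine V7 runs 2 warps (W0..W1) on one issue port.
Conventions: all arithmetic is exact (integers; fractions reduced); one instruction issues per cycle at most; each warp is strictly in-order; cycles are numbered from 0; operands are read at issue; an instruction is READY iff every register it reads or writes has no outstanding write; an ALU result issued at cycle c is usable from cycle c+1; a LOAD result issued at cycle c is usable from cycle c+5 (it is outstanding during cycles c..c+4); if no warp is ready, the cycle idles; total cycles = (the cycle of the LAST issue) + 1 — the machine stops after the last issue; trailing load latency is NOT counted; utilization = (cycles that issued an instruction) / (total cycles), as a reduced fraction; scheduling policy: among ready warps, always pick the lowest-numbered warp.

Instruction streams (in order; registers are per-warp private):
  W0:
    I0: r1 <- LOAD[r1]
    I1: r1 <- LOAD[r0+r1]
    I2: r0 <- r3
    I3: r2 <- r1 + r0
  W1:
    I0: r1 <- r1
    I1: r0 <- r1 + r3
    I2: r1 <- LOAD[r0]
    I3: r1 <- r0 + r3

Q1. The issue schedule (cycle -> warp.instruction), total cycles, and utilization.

cycle 0: W0.I0
cycle 1: W1.I0
cycle 2: W1.I1
cycle 3: W1.I2
cycle 4: idle
cycle 5: W0.I1
cycle 6: W0.I2
cycle 7: idle
cycle 8: W1.I3
cycle 9: idle
cycle 10: W0.I3

Answer: 11 cycles, utilization 8/11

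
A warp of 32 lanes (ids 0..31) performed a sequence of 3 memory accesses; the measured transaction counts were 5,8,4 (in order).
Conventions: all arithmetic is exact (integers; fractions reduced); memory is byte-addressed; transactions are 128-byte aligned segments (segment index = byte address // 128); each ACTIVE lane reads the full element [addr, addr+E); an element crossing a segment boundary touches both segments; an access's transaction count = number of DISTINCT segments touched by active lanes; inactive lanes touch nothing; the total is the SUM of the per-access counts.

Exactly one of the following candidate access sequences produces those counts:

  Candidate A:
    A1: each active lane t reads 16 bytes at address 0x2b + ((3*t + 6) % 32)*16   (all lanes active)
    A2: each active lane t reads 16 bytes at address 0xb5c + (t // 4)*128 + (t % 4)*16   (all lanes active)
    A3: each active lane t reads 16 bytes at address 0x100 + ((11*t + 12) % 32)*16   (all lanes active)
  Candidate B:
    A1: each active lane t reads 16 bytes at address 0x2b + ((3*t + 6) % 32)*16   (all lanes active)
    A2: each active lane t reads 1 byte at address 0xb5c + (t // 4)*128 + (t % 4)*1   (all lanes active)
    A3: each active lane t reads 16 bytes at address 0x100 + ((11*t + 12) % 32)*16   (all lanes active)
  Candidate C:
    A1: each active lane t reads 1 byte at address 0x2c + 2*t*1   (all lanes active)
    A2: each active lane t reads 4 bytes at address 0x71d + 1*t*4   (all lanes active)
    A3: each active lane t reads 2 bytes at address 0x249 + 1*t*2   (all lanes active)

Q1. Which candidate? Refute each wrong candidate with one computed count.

A: A2 gives 9 transactions, not 8
C: A1 gives 1 transaction, not 5
B: all counts match (5,8,4)

Answer: B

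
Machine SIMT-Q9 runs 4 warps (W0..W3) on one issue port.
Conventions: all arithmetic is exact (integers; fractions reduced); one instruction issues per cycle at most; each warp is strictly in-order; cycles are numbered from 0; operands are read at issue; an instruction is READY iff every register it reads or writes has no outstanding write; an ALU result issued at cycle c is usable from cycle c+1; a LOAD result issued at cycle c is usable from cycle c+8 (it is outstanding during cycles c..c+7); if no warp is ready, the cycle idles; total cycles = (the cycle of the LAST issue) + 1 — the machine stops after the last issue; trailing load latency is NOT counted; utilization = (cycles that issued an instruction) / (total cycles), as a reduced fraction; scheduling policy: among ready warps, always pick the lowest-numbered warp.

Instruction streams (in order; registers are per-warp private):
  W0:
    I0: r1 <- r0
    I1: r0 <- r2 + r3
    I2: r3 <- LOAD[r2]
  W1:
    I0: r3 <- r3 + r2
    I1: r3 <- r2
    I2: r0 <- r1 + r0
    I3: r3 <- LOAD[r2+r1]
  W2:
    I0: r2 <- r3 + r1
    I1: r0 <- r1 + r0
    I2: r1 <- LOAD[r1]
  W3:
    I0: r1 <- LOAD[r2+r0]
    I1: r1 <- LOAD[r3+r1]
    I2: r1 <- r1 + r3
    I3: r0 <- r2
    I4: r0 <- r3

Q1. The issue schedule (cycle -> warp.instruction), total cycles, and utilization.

cycle 0: W0.I0
cycle 1: W0.I1
cycle 2: W0.I2
cycle 3: W1.I0
cycle 4: W1.I1
cycle 5: W1.I2
cycle 6: W1.I3
cycle 7: W2.I0
cycle 8: W2.I1
cycle 9: W2.I2
cycle 10: W3.I0
cycle 11: idle
cycle 12: idle
cycle 13: idle
cycle 14: idle
cycle 15: idle
cycle 16: idle
cycle 17: idle
cycle 18: W3.I1
cycle 19: idle
cycle 20: idle
cycle 21: idle
cycle 22: idle
cycle 23: idle
cycle 24: idle
cycle 25: idle
cycle 26: W3.I2
cycle 27: W3.I3
cycle 28: W3.I4

Answer: 29 cycles, utilization 15/29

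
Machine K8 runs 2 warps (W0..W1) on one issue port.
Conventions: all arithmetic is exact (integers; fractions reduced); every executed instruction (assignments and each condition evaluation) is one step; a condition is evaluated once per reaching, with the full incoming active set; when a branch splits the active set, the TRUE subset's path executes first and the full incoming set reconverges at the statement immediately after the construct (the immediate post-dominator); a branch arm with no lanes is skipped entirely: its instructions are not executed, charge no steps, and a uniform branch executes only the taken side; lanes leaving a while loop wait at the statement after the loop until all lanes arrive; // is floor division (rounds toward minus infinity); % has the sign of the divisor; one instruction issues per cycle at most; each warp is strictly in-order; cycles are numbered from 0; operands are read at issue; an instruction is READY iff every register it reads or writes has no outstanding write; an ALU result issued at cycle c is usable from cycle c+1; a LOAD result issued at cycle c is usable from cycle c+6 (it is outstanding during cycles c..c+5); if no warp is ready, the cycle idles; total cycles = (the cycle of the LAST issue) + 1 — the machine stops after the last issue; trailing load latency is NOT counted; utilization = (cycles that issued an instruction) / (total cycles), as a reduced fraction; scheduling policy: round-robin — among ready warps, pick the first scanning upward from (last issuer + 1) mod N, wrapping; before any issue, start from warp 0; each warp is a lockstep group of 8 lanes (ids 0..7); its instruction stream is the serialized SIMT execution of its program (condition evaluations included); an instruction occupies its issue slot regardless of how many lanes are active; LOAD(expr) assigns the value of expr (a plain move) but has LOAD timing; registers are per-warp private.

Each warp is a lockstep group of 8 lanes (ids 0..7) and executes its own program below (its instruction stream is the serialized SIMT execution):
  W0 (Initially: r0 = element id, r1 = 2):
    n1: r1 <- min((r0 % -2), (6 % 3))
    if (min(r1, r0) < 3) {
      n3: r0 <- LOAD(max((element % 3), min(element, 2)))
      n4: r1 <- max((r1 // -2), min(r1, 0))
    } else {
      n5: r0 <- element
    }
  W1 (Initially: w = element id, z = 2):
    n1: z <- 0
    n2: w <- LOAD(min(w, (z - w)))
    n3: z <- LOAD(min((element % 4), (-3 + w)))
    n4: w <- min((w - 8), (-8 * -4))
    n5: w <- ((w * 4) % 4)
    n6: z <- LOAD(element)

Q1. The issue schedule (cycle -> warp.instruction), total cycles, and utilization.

cycle 0: W0.I0
cycle 1: W1.I0
cycle 2: W0.I1
cycle 3: W1.I1
cycle 4: W0.I2
cycle 5: W0.I3
cycle 6: idle
cycle 7: idle
cycle 8: idle
cycle 9: W1.I2
cycle 10: W1.I3
cycle 11: W1.I4
cycle 12: idle
cycle 13: idle
cycle 14: idle
cycle 15: W1.I5

Answer: 16 cycles, utilization 5/8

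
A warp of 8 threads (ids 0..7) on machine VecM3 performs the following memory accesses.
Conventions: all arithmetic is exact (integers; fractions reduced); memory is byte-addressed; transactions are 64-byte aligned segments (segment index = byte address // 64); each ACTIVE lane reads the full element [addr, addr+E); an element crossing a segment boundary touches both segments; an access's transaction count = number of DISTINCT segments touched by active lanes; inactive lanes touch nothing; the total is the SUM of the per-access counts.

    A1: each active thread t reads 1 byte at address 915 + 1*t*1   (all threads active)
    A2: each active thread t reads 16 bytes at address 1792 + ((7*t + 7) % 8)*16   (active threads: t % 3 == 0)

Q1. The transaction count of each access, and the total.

A1: 1 transaction
A2: 2 transactions

Answer: 1,2; total 3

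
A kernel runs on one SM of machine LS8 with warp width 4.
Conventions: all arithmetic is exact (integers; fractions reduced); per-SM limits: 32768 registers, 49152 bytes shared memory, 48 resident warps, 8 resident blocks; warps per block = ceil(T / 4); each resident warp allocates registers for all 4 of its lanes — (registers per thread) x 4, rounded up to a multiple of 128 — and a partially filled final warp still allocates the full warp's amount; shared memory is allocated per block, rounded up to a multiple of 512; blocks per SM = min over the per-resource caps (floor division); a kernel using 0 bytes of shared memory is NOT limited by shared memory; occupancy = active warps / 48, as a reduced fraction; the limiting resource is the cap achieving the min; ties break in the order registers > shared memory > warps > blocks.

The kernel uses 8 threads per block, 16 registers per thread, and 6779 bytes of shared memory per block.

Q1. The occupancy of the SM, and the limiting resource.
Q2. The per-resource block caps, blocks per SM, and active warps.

Answer: occupancy 1/4, limited by shared memory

registers: 128 blocks
shared memory: 6 blocks
warps: 24 blocks
blocks: 8 blocks

Answer: 6 blocks, 12 active warps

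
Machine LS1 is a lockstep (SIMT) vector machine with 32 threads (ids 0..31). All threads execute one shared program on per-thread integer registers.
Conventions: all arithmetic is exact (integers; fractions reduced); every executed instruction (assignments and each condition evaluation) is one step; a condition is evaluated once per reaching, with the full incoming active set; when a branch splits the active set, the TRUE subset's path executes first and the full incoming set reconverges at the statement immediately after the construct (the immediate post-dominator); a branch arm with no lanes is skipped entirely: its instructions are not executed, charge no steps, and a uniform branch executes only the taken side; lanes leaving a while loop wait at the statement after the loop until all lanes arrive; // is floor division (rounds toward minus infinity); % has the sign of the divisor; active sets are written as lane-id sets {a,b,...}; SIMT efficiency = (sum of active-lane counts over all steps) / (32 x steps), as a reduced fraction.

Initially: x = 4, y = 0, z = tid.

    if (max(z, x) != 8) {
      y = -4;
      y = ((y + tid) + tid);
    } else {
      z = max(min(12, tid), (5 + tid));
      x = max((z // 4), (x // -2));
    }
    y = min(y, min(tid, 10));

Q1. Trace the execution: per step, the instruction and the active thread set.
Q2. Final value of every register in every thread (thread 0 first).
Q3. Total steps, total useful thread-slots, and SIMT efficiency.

step 0: eval (max(z, x) != 8)        {0,1,2,3,4,5,6,7,8,9,10,11,12,13,14,15,16,17,18,19,20,21,22,23,24,25,26,27,28,29,30,31}
step 1: y <- -4                      {0,1,2,3,4,5,6,7,9,10,11,12,13,14,15,16,17,18,19,20,21,22,23,24,25,26,27,28,29,30,31}
step 2: y <- ((y + tid) + tid)       {0,1,2,3,4,5,6,7,9,10,11,12,13,14,15,16,17,18,19,20,21,22,23,24,25,26,27,28,29,30,31}
step 3: z <- max(min(12, tid), (5 + tid)) {8}
step 4: x <- max((z // 4), (x // -2)) {8}
step 5: y <- min(y, min(tid, 10))    {0,1,2,3,4,5,6,7,8,9,10,11,12,13,14,15,16,17,18,19,20,21,22,23,24,25,26,27,28,29,30,31}

Answer: 6 steps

x: 4,4,4,4,4,4,4,4,3,4,4,4,4,4,4,4,4,4,4,4,4,4,4,4,4,4,4,4,4,4,4,4
y: -4,-2,0,2,4,5,6,7,0,9,10,10,10,10,10,10,10,10,10,10,10,10,10,10,10,10,10,10,10,10,10,10
z: 0,1,2,3,4,5,6,7,13,9,10,11,12,13,14,15,16,17,18,19,20,21,22,23,24,25,26,27,28,29,30,31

steps = 6; useful = 128; efficiency = 128/192 = 2/3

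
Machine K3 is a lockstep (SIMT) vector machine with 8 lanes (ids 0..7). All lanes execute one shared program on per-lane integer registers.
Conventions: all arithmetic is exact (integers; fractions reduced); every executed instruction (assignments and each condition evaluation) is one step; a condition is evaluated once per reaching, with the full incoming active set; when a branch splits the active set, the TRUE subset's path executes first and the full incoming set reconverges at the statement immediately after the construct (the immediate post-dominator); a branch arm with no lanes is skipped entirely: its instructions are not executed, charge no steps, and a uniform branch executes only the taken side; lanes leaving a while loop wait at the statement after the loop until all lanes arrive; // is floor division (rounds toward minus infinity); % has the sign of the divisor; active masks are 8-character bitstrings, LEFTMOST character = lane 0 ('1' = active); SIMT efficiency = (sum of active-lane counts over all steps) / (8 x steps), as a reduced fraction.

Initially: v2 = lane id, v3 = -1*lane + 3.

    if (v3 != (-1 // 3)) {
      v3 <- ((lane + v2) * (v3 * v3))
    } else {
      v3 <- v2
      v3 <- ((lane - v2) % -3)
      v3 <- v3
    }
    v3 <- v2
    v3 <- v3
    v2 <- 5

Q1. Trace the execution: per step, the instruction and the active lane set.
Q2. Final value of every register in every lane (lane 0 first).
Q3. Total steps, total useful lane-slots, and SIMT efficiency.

step 0: eval (v3 != (-1 // 3))       11111111
step 1: v3 <- ((lane + v2) * (v3 * v3)) 11110111
step 2: v3 <- v2                     00001000
step 3: v3 <- ((lane - v2) % -3)     00001000
step 4: v3 <- v3                     00001000
step 5: v3 <- v2                     11111111
step 6: v3 <- v3                     11111111
step 7: v2 <- 5                      11111111

Answer: 8 steps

v2: 5,5,5,5,5,5,5,5
v3: 0,1,2,3,4,5,6,7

steps = 8; useful = 42; efficiency = 42/64 = 21/32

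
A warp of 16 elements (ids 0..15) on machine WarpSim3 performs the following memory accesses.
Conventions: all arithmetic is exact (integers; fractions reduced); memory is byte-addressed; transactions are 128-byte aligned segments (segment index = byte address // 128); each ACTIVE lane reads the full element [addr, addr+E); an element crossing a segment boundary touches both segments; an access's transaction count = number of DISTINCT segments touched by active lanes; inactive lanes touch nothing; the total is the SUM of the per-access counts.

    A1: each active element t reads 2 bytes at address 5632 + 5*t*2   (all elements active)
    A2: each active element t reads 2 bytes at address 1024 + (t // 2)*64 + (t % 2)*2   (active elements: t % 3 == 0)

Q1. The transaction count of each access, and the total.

A1: 2 transactions
A2: 4 transactions

Answer: 2,4; total 6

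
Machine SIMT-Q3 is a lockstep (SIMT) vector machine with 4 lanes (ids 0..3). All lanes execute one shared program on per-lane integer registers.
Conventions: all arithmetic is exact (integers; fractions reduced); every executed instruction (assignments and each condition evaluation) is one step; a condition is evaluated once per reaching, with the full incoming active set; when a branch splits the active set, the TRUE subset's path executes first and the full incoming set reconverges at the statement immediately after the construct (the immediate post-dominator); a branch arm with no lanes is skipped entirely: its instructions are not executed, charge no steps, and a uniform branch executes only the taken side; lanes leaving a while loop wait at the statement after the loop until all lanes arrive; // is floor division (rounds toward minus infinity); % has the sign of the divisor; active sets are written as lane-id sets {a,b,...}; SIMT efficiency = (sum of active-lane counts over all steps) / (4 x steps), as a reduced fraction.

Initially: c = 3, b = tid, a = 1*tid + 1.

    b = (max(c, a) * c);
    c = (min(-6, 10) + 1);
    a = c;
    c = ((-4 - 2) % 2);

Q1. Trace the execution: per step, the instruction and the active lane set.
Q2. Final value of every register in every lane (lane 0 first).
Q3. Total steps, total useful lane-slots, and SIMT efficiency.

step 0: b <- (max(c, a) * c)         {0,1,2,3}
step 1: c <- (min(-6, 10) + 1)       {0,1,2,3}
step 2: a <- c                       {0,1,2,3}
step 3: c <- ((-4 - 2) % 2)          {0,1,2,3}

Answer: 4 steps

c: 0,0,0,0
b: 9,9,9,12
a: -5,-5,-5,-5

steps = 4; useful = 16; efficiency = 16/16 = 1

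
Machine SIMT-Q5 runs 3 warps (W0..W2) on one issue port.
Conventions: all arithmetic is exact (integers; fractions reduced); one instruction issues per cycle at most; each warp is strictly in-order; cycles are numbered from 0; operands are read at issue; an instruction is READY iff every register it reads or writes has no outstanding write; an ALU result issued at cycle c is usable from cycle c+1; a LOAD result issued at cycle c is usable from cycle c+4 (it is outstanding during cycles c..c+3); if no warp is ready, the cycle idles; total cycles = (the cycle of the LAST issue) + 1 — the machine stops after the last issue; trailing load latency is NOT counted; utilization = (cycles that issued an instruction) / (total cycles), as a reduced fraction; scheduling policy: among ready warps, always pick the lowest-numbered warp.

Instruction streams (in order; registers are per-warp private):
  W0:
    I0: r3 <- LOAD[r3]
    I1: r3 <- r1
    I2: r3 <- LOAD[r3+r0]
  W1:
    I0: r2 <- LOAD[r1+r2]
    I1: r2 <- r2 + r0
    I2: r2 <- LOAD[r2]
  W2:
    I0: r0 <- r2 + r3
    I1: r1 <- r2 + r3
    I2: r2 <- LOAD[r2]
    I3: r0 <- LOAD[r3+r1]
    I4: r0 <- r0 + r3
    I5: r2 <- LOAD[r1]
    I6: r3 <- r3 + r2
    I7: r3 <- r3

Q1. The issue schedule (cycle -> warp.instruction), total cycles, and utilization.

cycle 0: W0.I0
cycle 1: W1.I0
cycle 2: W2.I0
cycle 3: W2.I1
cycle 4: W0.I1
cycle 5: W0.I2
cycle 6: W1.I1
cycle 7: W1.I2
cycle 8: W2.I2
cycle 9: W2.I3
cycle 10: idle
cycle 11: idle
cycle 12: idle
cycle 13: W2.I4
cycle 14: W2.I5
cycle 15: idle
cycle 16: idle
cycle 17: idle
cycle 18: W2.I6
cycle 19: W2.I7

Answer: 20 cycles, utilization 7/10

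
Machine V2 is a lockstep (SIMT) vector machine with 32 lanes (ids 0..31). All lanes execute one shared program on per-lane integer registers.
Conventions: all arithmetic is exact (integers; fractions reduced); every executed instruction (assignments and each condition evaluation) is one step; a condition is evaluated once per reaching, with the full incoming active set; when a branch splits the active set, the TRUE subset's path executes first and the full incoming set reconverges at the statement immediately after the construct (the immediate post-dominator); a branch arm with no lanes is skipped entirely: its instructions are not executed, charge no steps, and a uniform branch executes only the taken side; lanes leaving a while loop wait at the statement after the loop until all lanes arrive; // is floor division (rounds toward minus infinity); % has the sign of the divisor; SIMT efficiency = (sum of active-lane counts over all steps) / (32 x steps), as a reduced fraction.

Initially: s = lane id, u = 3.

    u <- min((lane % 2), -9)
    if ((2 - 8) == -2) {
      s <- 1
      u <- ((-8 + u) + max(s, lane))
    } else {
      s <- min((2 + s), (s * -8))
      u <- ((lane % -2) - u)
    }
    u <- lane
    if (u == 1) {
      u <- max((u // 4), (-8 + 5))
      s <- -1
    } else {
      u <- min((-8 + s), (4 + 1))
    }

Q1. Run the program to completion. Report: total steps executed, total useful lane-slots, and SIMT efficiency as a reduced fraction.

Answer: 9 steps, 225 useful, 25/32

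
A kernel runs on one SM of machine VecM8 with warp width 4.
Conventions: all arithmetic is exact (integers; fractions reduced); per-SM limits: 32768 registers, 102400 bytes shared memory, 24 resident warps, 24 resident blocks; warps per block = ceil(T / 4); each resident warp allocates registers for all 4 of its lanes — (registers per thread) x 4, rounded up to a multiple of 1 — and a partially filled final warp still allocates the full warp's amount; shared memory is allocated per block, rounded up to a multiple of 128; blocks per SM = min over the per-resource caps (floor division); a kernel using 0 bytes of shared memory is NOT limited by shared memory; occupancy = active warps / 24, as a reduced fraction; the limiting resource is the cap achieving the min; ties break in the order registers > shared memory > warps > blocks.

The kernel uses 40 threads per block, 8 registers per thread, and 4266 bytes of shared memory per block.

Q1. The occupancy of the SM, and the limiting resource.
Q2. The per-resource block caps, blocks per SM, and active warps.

Answer: occupancy 5/6, limited by warps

registers: 102 blocks
shared memory: 23 blocks
warps: 2 blocks
blocks: 24 blocks

Answer: 2 blocks, 20 active warps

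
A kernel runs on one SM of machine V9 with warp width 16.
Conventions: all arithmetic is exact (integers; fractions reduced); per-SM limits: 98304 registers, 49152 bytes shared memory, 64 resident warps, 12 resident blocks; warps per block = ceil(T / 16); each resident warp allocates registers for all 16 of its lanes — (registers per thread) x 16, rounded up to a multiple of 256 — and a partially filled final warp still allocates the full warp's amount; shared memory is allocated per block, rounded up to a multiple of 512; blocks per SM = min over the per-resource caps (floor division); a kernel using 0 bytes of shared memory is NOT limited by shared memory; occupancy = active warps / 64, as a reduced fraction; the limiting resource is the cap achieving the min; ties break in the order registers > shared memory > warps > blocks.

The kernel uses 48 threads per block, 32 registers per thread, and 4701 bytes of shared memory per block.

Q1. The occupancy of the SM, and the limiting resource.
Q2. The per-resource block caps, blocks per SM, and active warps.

Answer: occupancy 27/64, limited by shared memory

registers: 64 blocks
shared memory: 9 blocks
warps: 21 blocks
blocks: 12 blocks

Answer: 9 blocks, 27 active warps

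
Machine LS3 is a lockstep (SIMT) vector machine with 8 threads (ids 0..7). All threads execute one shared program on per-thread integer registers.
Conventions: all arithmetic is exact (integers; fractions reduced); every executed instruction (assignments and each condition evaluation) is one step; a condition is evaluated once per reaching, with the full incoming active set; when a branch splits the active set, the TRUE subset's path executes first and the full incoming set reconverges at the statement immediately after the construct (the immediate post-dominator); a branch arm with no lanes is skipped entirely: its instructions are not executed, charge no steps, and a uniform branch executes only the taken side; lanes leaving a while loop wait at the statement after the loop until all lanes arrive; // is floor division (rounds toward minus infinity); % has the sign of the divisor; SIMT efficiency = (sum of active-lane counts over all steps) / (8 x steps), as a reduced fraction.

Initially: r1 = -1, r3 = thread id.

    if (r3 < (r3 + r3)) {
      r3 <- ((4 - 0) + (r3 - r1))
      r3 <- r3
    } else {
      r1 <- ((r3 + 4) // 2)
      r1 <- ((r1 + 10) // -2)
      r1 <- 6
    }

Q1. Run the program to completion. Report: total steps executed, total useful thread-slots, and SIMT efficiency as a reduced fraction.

Answer: 6 steps, 25 useful, 25/48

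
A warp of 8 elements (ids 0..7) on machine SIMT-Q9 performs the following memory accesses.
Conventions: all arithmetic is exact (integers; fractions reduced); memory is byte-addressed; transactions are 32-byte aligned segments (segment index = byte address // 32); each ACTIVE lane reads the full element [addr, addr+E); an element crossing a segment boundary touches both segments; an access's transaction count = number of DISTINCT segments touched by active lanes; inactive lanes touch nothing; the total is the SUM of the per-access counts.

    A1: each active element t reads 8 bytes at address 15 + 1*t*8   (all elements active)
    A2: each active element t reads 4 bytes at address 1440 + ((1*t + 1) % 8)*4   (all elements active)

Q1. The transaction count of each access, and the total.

A1: 3 transactions
A2: 1 transaction

Answer: 3,1; total 4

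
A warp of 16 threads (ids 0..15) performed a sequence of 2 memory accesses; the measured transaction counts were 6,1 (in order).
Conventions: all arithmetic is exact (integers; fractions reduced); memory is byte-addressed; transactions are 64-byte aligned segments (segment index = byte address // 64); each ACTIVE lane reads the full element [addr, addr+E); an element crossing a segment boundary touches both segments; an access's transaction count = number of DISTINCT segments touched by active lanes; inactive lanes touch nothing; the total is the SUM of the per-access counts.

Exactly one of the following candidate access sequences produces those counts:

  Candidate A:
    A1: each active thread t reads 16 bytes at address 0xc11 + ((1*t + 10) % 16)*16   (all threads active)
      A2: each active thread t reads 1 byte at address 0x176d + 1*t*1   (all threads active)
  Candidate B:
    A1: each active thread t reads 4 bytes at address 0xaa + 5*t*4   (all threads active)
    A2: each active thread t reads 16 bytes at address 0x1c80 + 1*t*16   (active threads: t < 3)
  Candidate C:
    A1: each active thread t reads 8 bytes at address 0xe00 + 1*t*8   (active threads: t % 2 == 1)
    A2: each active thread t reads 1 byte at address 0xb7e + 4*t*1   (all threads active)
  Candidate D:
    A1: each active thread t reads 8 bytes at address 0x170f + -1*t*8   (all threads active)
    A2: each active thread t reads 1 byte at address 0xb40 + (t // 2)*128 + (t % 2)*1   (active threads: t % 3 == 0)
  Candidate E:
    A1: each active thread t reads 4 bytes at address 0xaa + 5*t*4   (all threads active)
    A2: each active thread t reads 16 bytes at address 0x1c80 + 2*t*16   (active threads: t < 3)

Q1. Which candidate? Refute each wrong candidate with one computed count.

A: A1 gives 5 transactions, not 6
C: A1 gives 2 transactions, not 6
D: A1 gives 3 transactions, not 6
E: A2 gives 2 transactions, not 1
B: all counts match (6,1)

Answer: B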